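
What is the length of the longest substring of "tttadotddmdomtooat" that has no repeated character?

4

[t] len 1
[t] len 1
[t] len 1
[t, a] len 2
[t, a, d] len 3
[t, a, d, o] len 4
[a, d, o, t] len 4
[o, t, d] len 3
[d] len 1
[d, m] len 2
[m, d] len 2
[m, d, o] len 3
[d, o, m] len 3
[d, o, m, t] len 4
[m, t, o] len 3
[o] len 1
[o, a] len 2
[o, a, t] len 3
Longest all-distinct length: 4.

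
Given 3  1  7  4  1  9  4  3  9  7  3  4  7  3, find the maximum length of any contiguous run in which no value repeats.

add 3: [3] len 1
add 1: [3, 1] len 2
add 7: [3, 1, 7] len 3
add 4: [3, 1, 7, 4] len 4
add 1 (repeat 1, move left end past it): [7, 4, 1] len 3
add 9: [7, 4, 1, 9] len 4
add 4 (repeat 4, move left end past it): [1, 9, 4] len 3
add 3: [1, 9, 4, 3] len 4
add 9 (repeat 9, move left end past it): [4, 3, 9] len 3
add 7: [4, 3, 9, 7] len 4
add 3 (repeat 3, move left end past it): [9, 7, 3] len 3
add 4: [9, 7, 3, 4] len 4
add 7 (repeat 7, move left end past it): [3, 4, 7] len 3
add 3 (repeat 3, move left end past it): [4, 7, 3] len 3
Longest all-distinct length: 4.

4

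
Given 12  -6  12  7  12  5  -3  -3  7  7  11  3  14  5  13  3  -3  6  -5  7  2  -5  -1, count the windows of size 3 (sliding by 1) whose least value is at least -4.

12 -6 12 → min -6
-6 12 7 → min -6
12 7 12 → min 7  ≥ -4 ✓
7 12 5 → min 5  ≥ -4 ✓
12 5 -3 → min -3  ≥ -4 ✓
5 -3 -3 → min -3  ≥ -4 ✓
-3 -3 7 → min -3  ≥ -4 ✓
-3 7 7 → min -3  ≥ -4 ✓
7 7 11 → min 7  ≥ -4 ✓
7 11 3 → min 3  ≥ -4 ✓
11 3 14 → min 3  ≥ -4 ✓
3 14 5 → min 3  ≥ -4 ✓
14 5 13 → min 5  ≥ -4 ✓
5 13 3 → min 3  ≥ -4 ✓
13 3 -3 → min -3  ≥ -4 ✓
3 -3 6 → min -3  ≥ -4 ✓
-3 6 -5 → min -5
6 -5 7 → min -5
-5 7 2 → min -5
7 2 -5 → min -5
2 -5 -1 → min -5
14 windows satisfy the condition.

14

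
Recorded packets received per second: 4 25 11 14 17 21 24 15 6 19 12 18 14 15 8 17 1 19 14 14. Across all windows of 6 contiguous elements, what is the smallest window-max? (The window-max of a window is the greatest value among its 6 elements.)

18

Window maxs for each of the 15 positions:
[4, 25, 11, 14, 17, 21] → max 25
[25, 11, 14, 17, 21, 24] → max 25
[11, 14, 17, 21, 24, 15] → max 24
[14, 17, 21, 24, 15, 6] → max 24
[17, 21, 24, 15, 6, 19] → max 24
[21, 24, 15, 6, 19, 12] → max 24
[24, 15, 6, 19, 12, 18] → max 24
[15, 6, 19, 12, 18, 14] → max 19
[6, 19, 12, 18, 14, 15] → max 19
[19, 12, 18, 14, 15, 8] → max 19
[12, 18, 14, 15, 8, 17] → max 18
[18, 14, 15, 8, 17, 1] → max 18
[14, 15, 8, 17, 1, 19] → max 19
[15, 8, 17, 1, 19, 14] → max 19
[8, 17, 1, 19, 14, 14] → max 19
Smallest of these is 18.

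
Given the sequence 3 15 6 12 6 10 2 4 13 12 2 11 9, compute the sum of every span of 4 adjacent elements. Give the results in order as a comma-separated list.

Sliding a size-4 window across the 13 values:
3 15 6 12 → sum 36
15 6 12 6 → sum 39
6 12 6 10 → sum 34
12 6 10 2 → sum 30
6 10 2 4 → sum 22
10 2 4 13 → sum 29
2 4 13 12 → sum 31
4 13 12 2 → sum 31
13 12 2 11 → sum 38
12 2 11 9 → sum 34

36, 39, 34, 30, 22, 29, 31, 31, 38, 34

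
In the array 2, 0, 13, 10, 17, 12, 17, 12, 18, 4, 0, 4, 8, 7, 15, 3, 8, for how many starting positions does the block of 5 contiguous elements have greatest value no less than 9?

12

2 0 13 10 17 → max 17  ≥ 9 ✓
0 13 10 17 12 → max 17  ≥ 9 ✓
13 10 17 12 17 → max 17  ≥ 9 ✓
10 17 12 17 12 → max 17  ≥ 9 ✓
17 12 17 12 18 → max 18  ≥ 9 ✓
12 17 12 18 4 → max 18  ≥ 9 ✓
17 12 18 4 0 → max 18  ≥ 9 ✓
12 18 4 0 4 → max 18  ≥ 9 ✓
18 4 0 4 8 → max 18  ≥ 9 ✓
4 0 4 8 7 → max 8
0 4 8 7 15 → max 15  ≥ 9 ✓
4 8 7 15 3 → max 15  ≥ 9 ✓
8 7 15 3 8 → max 15  ≥ 9 ✓
12 windows satisfy the condition.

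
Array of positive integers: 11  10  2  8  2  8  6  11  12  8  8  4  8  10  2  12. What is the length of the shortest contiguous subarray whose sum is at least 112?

16

Extend right; whenever the sum reaches 112, record the length and shrink from the left:
add 11: running sum 11 < 112
add 10: running sum 21 < 112
add 2: running sum 23 < 112
add 8: running sum 31 < 112
add 2: running sum 33 < 112
add 8: running sum 41 < 112
add 6: running sum 47 < 112
add 11: running sum 58 < 112
add 12: running sum 70 < 112
add 8: running sum 78 < 112
add 8: running sum 86 < 112
add 4: running sum 90 < 112
add 8: running sum 98 < 112
add 10: running sum 108 < 112
add 2: running sum 110 < 112
add 12: shortest ending here [11, 10, 2, 8, 2, 8, 6, 11, 12, 8, 8, 4, 8, 10, 2, 12] sum 122, len 16
Shortest qualifying length: 16.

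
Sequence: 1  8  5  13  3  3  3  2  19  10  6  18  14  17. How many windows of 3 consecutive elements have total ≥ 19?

9

[1, 8, 5] → sum 14
[8, 5, 13] → sum 26  ≥ 19 ✓
[5, 13, 3] → sum 21  ≥ 19 ✓
[13, 3, 3] → sum 19  ≥ 19 ✓
[3, 3, 3] → sum 9
[3, 3, 2] → sum 8
[3, 2, 19] → sum 24  ≥ 19 ✓
[2, 19, 10] → sum 31  ≥ 19 ✓
[19, 10, 6] → sum 35  ≥ 19 ✓
[10, 6, 18] → sum 34  ≥ 19 ✓
[6, 18, 14] → sum 38  ≥ 19 ✓
[18, 14, 17] → sum 49  ≥ 19 ✓
9 windows satisfy the condition.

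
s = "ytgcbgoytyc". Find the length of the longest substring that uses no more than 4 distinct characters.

add y: window [y] (1 distinct), len 1
add t: window [y, t] (2 distinct), len 2
add g: window [y, t, g] (3 distinct), len 3
add c: window [y, t, g, c] (4 distinct), len 4
add b: window [t, g, c, b] (4 distinct), len 4
add g: window [t, g, c, b, g] (4 distinct), len 5
add o: window [g, c, b, g, o] (4 distinct), len 5
add y: window [b, g, o, y] (4 distinct), len 4
add t: window [g, o, y, t] (4 distinct), len 4
add y: window [g, o, y, t, y] (4 distinct), len 5
add c: window [o, y, t, y, c] (4 distinct), len 5
Longest length with ≤4 distinct: 5.

5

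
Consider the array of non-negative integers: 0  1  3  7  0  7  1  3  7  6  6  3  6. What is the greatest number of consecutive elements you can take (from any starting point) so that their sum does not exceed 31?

9

→ 0: sum 0, len 1
→ 1: sum 1, len 2
→ 3: sum 4, len 3
→ 7: sum 11, len 4
→ 0: sum 11, len 5
→ 7: sum 18, len 6
→ 1: sum 19, len 7
→ 3: sum 22, len 8
→ 7: sum 29, len 9
→ 6 (dropped 0, 1, 3): sum 31, len 7
→ 6 (dropped 7): sum 30, len 7
→ 3 (dropped 0, 7): sum 26, len 6
→ 6 (dropped 1): sum 31, len 6
Longest length seen: 9.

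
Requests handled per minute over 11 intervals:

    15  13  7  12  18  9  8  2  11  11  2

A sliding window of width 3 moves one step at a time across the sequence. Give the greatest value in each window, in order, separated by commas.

15, 13, 18, 18, 18, 9, 11, 11, 11

Sliding a size-3 window across the 11 values:
(15, 13, 7) → max 15
(13, 7, 12) → max 13
(7, 12, 18) → max 18
(12, 18, 9) → max 18
(18, 9, 8) → max 18
(9, 8, 2) → max 9
(8, 2, 11) → max 11
(2, 11, 11) → max 11
(11, 11, 2) → max 11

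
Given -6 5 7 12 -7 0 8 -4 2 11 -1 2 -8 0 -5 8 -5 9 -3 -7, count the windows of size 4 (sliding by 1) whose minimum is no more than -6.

10

-6 5 7 12 → min -6  ≤ -6 ✓
5 7 12 -7 → min -7  ≤ -6 ✓
7 12 -7 0 → min -7  ≤ -6 ✓
12 -7 0 8 → min -7  ≤ -6 ✓
-7 0 8 -4 → min -7  ≤ -6 ✓
0 8 -4 2 → min -4
8 -4 2 11 → min -4
-4 2 11 -1 → min -4
2 11 -1 2 → min -1
11 -1 2 -8 → min -8  ≤ -6 ✓
-1 2 -8 0 → min -8  ≤ -6 ✓
2 -8 0 -5 → min -8  ≤ -6 ✓
-8 0 -5 8 → min -8  ≤ -6 ✓
0 -5 8 -5 → min -5
-5 8 -5 9 → min -5
8 -5 9 -3 → min -5
-5 9 -3 -7 → min -7  ≤ -6 ✓
10 windows satisfy the condition.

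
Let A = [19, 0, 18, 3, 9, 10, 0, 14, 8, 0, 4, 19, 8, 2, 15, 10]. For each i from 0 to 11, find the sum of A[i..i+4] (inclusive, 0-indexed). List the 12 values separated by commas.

49, 40, 40, 36, 41, 32, 26, 45, 39, 33, 48, 54

19 0 18 3 9 → sum 49
0 18 3 9 10 → sum 40
18 3 9 10 0 → sum 40
3 9 10 0 14 → sum 36
9 10 0 14 8 → sum 41
10 0 14 8 0 → sum 32
0 14 8 0 4 → sum 26
14 8 0 4 19 → sum 45
8 0 4 19 8 → sum 39
0 4 19 8 2 → sum 33
4 19 8 2 15 → sum 48
19 8 2 15 10 → sum 54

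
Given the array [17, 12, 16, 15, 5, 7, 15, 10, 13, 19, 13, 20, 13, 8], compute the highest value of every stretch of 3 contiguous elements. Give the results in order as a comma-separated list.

17, 16, 16, 15, 15, 15, 15, 19, 19, 20, 20, 20

17 12 16 → max 17
12 16 15 → max 16
16 15 5 → max 16
15 5 7 → max 15
5 7 15 → max 15
7 15 10 → max 15
15 10 13 → max 15
10 13 19 → max 19
13 19 13 → max 19
19 13 20 → max 20
13 20 13 → max 20
20 13 8 → max 20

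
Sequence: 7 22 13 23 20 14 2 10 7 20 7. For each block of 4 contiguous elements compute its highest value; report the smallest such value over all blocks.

(7, 22, 13, 23) → max 23
(22, 13, 23, 20) → max 23
(13, 23, 20, 14) → max 23
(23, 20, 14, 2) → max 23
(20, 14, 2, 10) → max 20
(14, 2, 10, 7) → max 14
(2, 10, 7, 20) → max 20
(10, 7, 20, 7) → max 20
Smallest of these is 14.

14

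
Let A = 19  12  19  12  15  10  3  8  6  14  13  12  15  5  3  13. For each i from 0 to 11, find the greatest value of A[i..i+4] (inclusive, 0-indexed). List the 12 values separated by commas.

19, 19, 19, 15, 15, 14, 14, 14, 15, 15, 15, 15

(19, 12, 19, 12, 15) → max 19
(12, 19, 12, 15, 10) → max 19
(19, 12, 15, 10, 3) → max 19
(12, 15, 10, 3, 8) → max 15
(15, 10, 3, 8, 6) → max 15
(10, 3, 8, 6, 14) → max 14
(3, 8, 6, 14, 13) → max 14
(8, 6, 14, 13, 12) → max 14
(6, 14, 13, 12, 15) → max 15
(14, 13, 12, 15, 5) → max 15
(13, 12, 15, 5, 3) → max 15
(12, 15, 5, 3, 13) → max 15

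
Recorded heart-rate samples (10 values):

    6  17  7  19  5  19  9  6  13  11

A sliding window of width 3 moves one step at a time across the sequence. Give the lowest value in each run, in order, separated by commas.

6, 7, 5, 5, 5, 6, 6, 6

6 17 7 → min 6
17 7 19 → min 7
7 19 5 → min 5
19 5 19 → min 5
5 19 9 → min 5
19 9 6 → min 6
9 6 13 → min 6
6 13 11 → min 6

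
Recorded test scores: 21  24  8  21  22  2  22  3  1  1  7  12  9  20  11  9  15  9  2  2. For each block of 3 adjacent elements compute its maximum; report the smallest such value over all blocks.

3

Window maxs for each of the 18 positions:
[21, 24, 8] → max 24
[24, 8, 21] → max 24
[8, 21, 22] → max 22
[21, 22, 2] → max 22
[22, 2, 22] → max 22
[2, 22, 3] → max 22
[22, 3, 1] → max 22
[3, 1, 1] → max 3
[1, 1, 7] → max 7
[1, 7, 12] → max 12
[7, 12, 9] → max 12
[12, 9, 20] → max 20
[9, 20, 11] → max 20
[20, 11, 9] → max 20
[11, 9, 15] → max 15
[9, 15, 9] → max 15
[15, 9, 2] → max 15
[9, 2, 2] → max 9
Smallest of these is 3.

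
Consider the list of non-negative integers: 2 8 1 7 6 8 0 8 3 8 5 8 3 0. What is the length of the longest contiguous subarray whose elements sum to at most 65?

13

Extend to the right; shrink from the left whenever the sum exceeds 65:
[2] sum 2 len 1
[2, 8] sum 10 len 2
[2, 8, 1] sum 11 len 3
[2, 8, 1, 7] sum 18 len 4
[2, 8, 1, 7, 6] sum 24 len 5
[2, 8, 1, 7, 6, 8] sum 32 len 6
[2, 8, 1, 7, 6, 8, 0] sum 32 len 7
[2, 8, 1, 7, 6, 8, 0, 8] sum 40 len 8
[2, 8, 1, 7, 6, 8, 0, 8, 3] sum 43 len 9
[2, 8, 1, 7, 6, 8, 0, 8, 3, 8] sum 51 len 10
[2, 8, 1, 7, 6, 8, 0, 8, 3, 8, 5] sum 56 len 11
[2, 8, 1, 7, 6, 8, 0, 8, 3, 8, 5, 8] sum 64 len 12
[8, 1, 7, 6, 8, 0, 8, 3, 8, 5, 8, 3] sum 65 len 12
[8, 1, 7, 6, 8, 0, 8, 3, 8, 5, 8, 3, 0] sum 65 len 13
Longest length seen: 13.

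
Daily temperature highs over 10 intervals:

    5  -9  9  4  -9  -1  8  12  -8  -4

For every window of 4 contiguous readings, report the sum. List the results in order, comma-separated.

9, -5, 3, 2, 10, 11, 8

Sliding a size-4 window across the 10 values:
[5, -9, 9, 4] → sum 9
[-9, 9, 4, -9] → sum -5
[9, 4, -9, -1] → sum 3
[4, -9, -1, 8] → sum 2
[-9, -1, 8, 12] → sum 10
[-1, 8, 12, -8] → sum 11
[8, 12, -8, -4] → sum 8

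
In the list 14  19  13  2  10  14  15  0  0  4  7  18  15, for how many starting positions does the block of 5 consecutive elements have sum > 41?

4

14 19 13 2 10 → sum 58  > 41 ✓
19 13 2 10 14 → sum 58  > 41 ✓
13 2 10 14 15 → sum 54  > 41 ✓
2 10 14 15 0 → sum 41
10 14 15 0 0 → sum 39
14 15 0 0 4 → sum 33
15 0 0 4 7 → sum 26
0 0 4 7 18 → sum 29
0 4 7 18 15 → sum 44  > 41 ✓
4 windows satisfy the condition.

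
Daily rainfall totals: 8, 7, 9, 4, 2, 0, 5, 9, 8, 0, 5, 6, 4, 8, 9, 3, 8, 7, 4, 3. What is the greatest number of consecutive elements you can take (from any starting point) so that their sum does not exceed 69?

Extend to the right; shrink from the left whenever the sum exceeds 69:
add 8: [8] sum 8, len 1
add 7: [8, 7] sum 15, len 2
add 9: [8, 7, 9] sum 24, len 3
add 4: [8, 7, 9, 4] sum 28, len 4
add 2: [8, 7, 9, 4, 2] sum 30, len 5
add 0: [8, 7, 9, 4, 2, 0] sum 30, len 6
add 5: [8, 7, 9, 4, 2, 0, 5] sum 35, len 7
add 9: [8, 7, 9, 4, 2, 0, 5, 9] sum 44, len 8
add 8: [8, 7, 9, 4, 2, 0, 5, 9, 8] sum 52, len 9
add 0: [8, 7, 9, 4, 2, 0, 5, 9, 8, 0] sum 52, len 10
add 5: [8, 7, 9, 4, 2, 0, 5, 9, 8, 0, 5] sum 57, len 11
add 6: [8, 7, 9, 4, 2, 0, 5, 9, 8, 0, 5, 6] sum 63, len 12
add 4: [8, 7, 9, 4, 2, 0, 5, 9, 8, 0, 5, 6, 4] sum 67, len 13
add 8: [7, 9, 4, 2, 0, 5, 9, 8, 0, 5, 6, 4, 8] sum 67, len 13
add 9: [9, 4, 2, 0, 5, 9, 8, 0, 5, 6, 4, 8, 9] sum 69, len 13
add 3: [4, 2, 0, 5, 9, 8, 0, 5, 6, 4, 8, 9, 3] sum 63, len 13
add 8: [2, 0, 5, 9, 8, 0, 5, 6, 4, 8, 9, 3, 8] sum 67, len 13
add 7: [9, 8, 0, 5, 6, 4, 8, 9, 3, 8, 7] sum 67, len 11
add 4: [8, 0, 5, 6, 4, 8, 9, 3, 8, 7, 4] sum 62, len 11
add 3: [8, 0, 5, 6, 4, 8, 9, 3, 8, 7, 4, 3] sum 65, len 12
Longest length seen: 13.

13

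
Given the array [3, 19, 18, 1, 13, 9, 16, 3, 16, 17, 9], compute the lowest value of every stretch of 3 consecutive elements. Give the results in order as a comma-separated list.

3, 1, 1, 1, 9, 3, 3, 3, 9

Sliding a size-3 window across the 11 values:
3 19 18 → min 3
19 18 1 → min 1
18 1 13 → min 1
1 13 9 → min 1
13 9 16 → min 9
9 16 3 → min 3
16 3 16 → min 3
3 16 17 → min 3
16 17 9 → min 9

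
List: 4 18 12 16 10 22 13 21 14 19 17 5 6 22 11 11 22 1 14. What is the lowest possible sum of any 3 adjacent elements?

28

Each size-3 window and its sum:
(4, 18, 12) → sum 34
(18, 12, 16) → sum 46
(12, 16, 10) → sum 38
(16, 10, 22) → sum 48
(10, 22, 13) → sum 45
(22, 13, 21) → sum 56
(13, 21, 14) → sum 48
(21, 14, 19) → sum 54
(14, 19, 17) → sum 50
(19, 17, 5) → sum 41
(17, 5, 6) → sum 28
(5, 6, 22) → sum 33
(6, 22, 11) → sum 39
(22, 11, 11) → sum 44
(11, 11, 22) → sum 44
(11, 22, 1) → sum 34
(22, 1, 14) → sum 37
Lowest of these is 28.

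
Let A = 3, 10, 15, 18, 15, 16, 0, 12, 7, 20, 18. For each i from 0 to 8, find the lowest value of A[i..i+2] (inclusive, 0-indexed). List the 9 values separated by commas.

3, 10, 15, 15, 0, 0, 0, 7, 7

[3, 10, 15] → min 3
[10, 15, 18] → min 10
[15, 18, 15] → min 15
[18, 15, 16] → min 15
[15, 16, 0] → min 0
[16, 0, 12] → min 0
[0, 12, 7] → min 0
[12, 7, 20] → min 7
[7, 20, 18] → min 7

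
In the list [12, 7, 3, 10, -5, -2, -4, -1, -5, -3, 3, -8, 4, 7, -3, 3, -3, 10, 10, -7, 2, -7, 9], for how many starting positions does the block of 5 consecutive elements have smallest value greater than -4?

3

12 7 3 10 -5 → min -5
7 3 10 -5 -2 → min -5
3 10 -5 -2 -4 → min -5
10 -5 -2 -4 -1 → min -5
-5 -2 -4 -1 -5 → min -5
-2 -4 -1 -5 -3 → min -5
-4 -1 -5 -3 3 → min -5
-1 -5 -3 3 -8 → min -8
-5 -3 3 -8 4 → min -8
-3 3 -8 4 7 → min -8
3 -8 4 7 -3 → min -8
-8 4 7 -3 3 → min -8
4 7 -3 3 -3 → min -3  > -4 ✓
7 -3 3 -3 10 → min -3  > -4 ✓
-3 3 -3 10 10 → min -3  > -4 ✓
3 -3 10 10 -7 → min -7
-3 10 10 -7 2 → min -7
10 10 -7 2 -7 → min -7
10 -7 2 -7 9 → min -7
3 windows satisfy the condition.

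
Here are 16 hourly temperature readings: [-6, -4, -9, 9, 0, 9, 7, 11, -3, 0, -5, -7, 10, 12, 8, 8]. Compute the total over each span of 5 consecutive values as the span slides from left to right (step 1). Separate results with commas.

Sliding a size-5 window across the 16 values:
[-6, -4, -9, 9, 0] → sum -10
[-4, -9, 9, 0, 9] → sum 5
[-9, 9, 0, 9, 7] → sum 16
[9, 0, 9, 7, 11] → sum 36
[0, 9, 7, 11, -3] → sum 24
[9, 7, 11, -3, 0] → sum 24
[7, 11, -3, 0, -5] → sum 10
[11, -3, 0, -5, -7] → sum -4
[-3, 0, -5, -7, 10] → sum -5
[0, -5, -7, 10, 12] → sum 10
[-5, -7, 10, 12, 8] → sum 18
[-7, 10, 12, 8, 8] → sum 31

-10, 5, 16, 36, 24, 24, 10, -4, -5, 10, 18, 31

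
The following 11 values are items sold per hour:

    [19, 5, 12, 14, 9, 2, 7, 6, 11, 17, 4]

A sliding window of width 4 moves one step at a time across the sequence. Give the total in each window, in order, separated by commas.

50, 40, 37, 32, 24, 26, 41, 38

(19, 5, 12, 14) → sum 50
(5, 12, 14, 9) → sum 40
(12, 14, 9, 2) → sum 37
(14, 9, 2, 7) → sum 32
(9, 2, 7, 6) → sum 24
(2, 7, 6, 11) → sum 26
(7, 6, 11, 17) → sum 41
(6, 11, 17, 4) → sum 38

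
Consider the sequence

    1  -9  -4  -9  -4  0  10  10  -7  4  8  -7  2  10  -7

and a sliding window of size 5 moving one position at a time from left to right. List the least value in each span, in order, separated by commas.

-9, -9, -9, -9, -7, -7, -7, -7, -7, -7, -7

1 -9 -4 -9 -4 → min -9
-9 -4 -9 -4 0 → min -9
-4 -9 -4 0 10 → min -9
-9 -4 0 10 10 → min -9
-4 0 10 10 -7 → min -7
0 10 10 -7 4 → min -7
10 10 -7 4 8 → min -7
10 -7 4 8 -7 → min -7
-7 4 8 -7 2 → min -7
4 8 -7 2 10 → min -7
8 -7 2 10 -7 → min -7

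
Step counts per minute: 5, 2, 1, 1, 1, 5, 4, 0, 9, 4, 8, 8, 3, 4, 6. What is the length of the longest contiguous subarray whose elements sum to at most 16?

7

Extend to the right; shrink from the left whenever the sum exceeds 16:
[5] sum 5 len 1
[5, 2] sum 7 len 2
[5, 2, 1] sum 8 len 3
[5, 2, 1, 1] sum 9 len 4
[5, 2, 1, 1, 1] sum 10 len 5
[5, 2, 1, 1, 1, 5] sum 15 len 6
[2, 1, 1, 1, 5, 4] sum 14 len 6
[2, 1, 1, 1, 5, 4, 0] sum 14 len 7
[4, 0, 9] sum 13 len 3
[0, 9, 4] sum 13 len 3
[4, 8] sum 12 len 2
[8, 8] sum 16 len 2
[8, 3] sum 11 len 2
[8, 3, 4] sum 15 len 3
[3, 4, 6] sum 13 len 3
Longest length seen: 7.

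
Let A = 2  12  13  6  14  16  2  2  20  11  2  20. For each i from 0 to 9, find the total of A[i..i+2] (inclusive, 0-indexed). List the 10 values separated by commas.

27, 31, 33, 36, 32, 20, 24, 33, 33, 33

Sliding a size-3 window across the 12 values:
2 12 13 → sum 27
12 13 6 → sum 31
13 6 14 → sum 33
6 14 16 → sum 36
14 16 2 → sum 32
16 2 2 → sum 20
2 2 20 → sum 24
2 20 11 → sum 33
20 11 2 → sum 33
11 2 20 → sum 33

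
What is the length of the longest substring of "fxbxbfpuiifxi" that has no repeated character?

[f] len 1
[f, x] len 2
[f, x, b] len 3
[b, x] len 2
[x, b] len 2
[x, b, f] len 3
[x, b, f, p] len 4
[x, b, f, p, u] len 5
[x, b, f, p, u, i] len 6
[i] len 1
[i, f] len 2
[i, f, x] len 3
[f, x, i] len 3
Longest all-distinct length: 6.

6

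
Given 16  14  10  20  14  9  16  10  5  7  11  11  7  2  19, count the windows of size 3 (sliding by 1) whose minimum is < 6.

16 14 10 → min 10
14 10 20 → min 10
10 20 14 → min 10
20 14 9 → min 9
14 9 16 → min 9
9 16 10 → min 9
16 10 5 → min 5  < 6 ✓
10 5 7 → min 5  < 6 ✓
5 7 11 → min 5  < 6 ✓
7 11 11 → min 7
11 11 7 → min 7
11 7 2 → min 2  < 6 ✓
7 2 19 → min 2  < 6 ✓
5 windows satisfy the condition.

5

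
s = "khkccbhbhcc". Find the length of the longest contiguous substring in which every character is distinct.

add k: [k] len 1
add h: [k, h] len 2
add k (repeat k, move left end past it): [h, k] len 2
add c: [h, k, c] len 3
add c (repeat c, move left end past it): [c] len 1
add b: [c, b] len 2
add h: [c, b, h] len 3
add b (repeat b, move left end past it): [h, b] len 2
add h (repeat h, move left end past it): [b, h] len 2
add c: [b, h, c] len 3
add c (repeat c, move left end past it): [c] len 1
Longest all-distinct length: 3.

3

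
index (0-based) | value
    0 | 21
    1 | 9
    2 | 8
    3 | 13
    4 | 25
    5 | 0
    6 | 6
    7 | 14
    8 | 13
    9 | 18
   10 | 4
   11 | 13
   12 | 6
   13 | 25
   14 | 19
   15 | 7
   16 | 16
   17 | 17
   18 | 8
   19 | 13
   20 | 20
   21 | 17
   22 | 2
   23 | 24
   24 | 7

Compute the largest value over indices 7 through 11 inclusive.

Elements at indices 7..11: 14, 13, 18, 4, 13
max(14, 13, 18, 4, 13) = 18

18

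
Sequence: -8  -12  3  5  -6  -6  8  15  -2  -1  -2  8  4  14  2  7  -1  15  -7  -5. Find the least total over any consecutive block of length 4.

-12

[-8, -12, 3, 5] → sum -12
[-12, 3, 5, -6] → sum -10
[3, 5, -6, -6] → sum -4
[5, -6, -6, 8] → sum 1
[-6, -6, 8, 15] → sum 11
[-6, 8, 15, -2] → sum 15
[8, 15, -2, -1] → sum 20
[15, -2, -1, -2] → sum 10
[-2, -1, -2, 8] → sum 3
[-1, -2, 8, 4] → sum 9
[-2, 8, 4, 14] → sum 24
[8, 4, 14, 2] → sum 28
[4, 14, 2, 7] → sum 27
[14, 2, 7, -1] → sum 22
[2, 7, -1, 15] → sum 23
[7, -1, 15, -7] → sum 14
[-1, 15, -7, -5] → sum 2
Least of these is -12.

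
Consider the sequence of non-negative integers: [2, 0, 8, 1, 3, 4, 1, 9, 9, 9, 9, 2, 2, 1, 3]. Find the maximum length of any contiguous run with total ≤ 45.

Extend to the right; shrink from the left whenever the sum exceeds 45:
→ 2: sum 2, len 1
→ 0: sum 2, len 2
→ 8: sum 10, len 3
→ 1: sum 11, len 4
→ 3: sum 14, len 5
→ 4: sum 18, len 6
→ 1: sum 19, len 7
→ 9: sum 28, len 8
→ 9: sum 37, len 9
→ 9 (dropped 2): sum 44, len 9
→ 9 (dropped 0, 8): sum 45, len 8
→ 2 (dropped 1, 3): sum 43, len 7
→ 2: sum 45, len 8
→ 1 (dropped 4): sum 42, len 8
→ 3: sum 45, len 9
Longest length seen: 9.

9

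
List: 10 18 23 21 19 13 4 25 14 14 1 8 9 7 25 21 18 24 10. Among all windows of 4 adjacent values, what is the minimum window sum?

[10, 18, 23, 21] → sum 72
[18, 23, 21, 19] → sum 81
[23, 21, 19, 13] → sum 76
[21, 19, 13, 4] → sum 57
[19, 13, 4, 25] → sum 61
[13, 4, 25, 14] → sum 56
[4, 25, 14, 14] → sum 57
[25, 14, 14, 1] → sum 54
[14, 14, 1, 8] → sum 37
[14, 1, 8, 9] → sum 32
[1, 8, 9, 7] → sum 25
[8, 9, 7, 25] → sum 49
[9, 7, 25, 21] → sum 62
[7, 25, 21, 18] → sum 71
[25, 21, 18, 24] → sum 88
[21, 18, 24, 10] → sum 73
Minimum of these is 25.

25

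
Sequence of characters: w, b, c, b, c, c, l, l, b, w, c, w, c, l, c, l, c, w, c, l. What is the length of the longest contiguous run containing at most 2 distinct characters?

5

[w] 1 distinct, len 1
[w, b] 2 distinct, len 2
[b, c] 2 distinct, len 2
[b, c, b] 2 distinct, len 3
[b, c, b, c] 2 distinct, len 4
[b, c, b, c, c] 2 distinct, len 5
[c, c, l] 2 distinct, len 3
[c, c, l, l] 2 distinct, len 4
[l, l, b] 2 distinct, len 3
[b, w] 2 distinct, len 2
[w, c] 2 distinct, len 2
[w, c, w] 2 distinct, len 3
[w, c, w, c] 2 distinct, len 4
[c, l] 2 distinct, len 2
[c, l, c] 2 distinct, len 3
[c, l, c, l] 2 distinct, len 4
[c, l, c, l, c] 2 distinct, len 5
[c, w] 2 distinct, len 2
[c, w, c] 2 distinct, len 3
[c, l] 2 distinct, len 2
Longest length with ≤2 distinct: 5.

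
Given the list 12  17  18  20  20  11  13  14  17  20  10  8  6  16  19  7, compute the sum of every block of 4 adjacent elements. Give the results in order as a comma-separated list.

12 17 18 20 → sum 67
17 18 20 20 → sum 75
18 20 20 11 → sum 69
20 20 11 13 → sum 64
20 11 13 14 → sum 58
11 13 14 17 → sum 55
13 14 17 20 → sum 64
14 17 20 10 → sum 61
17 20 10 8 → sum 55
20 10 8 6 → sum 44
10 8 6 16 → sum 40
8 6 16 19 → sum 49
6 16 19 7 → sum 48

67, 75, 69, 64, 58, 55, 64, 61, 55, 44, 40, 49, 48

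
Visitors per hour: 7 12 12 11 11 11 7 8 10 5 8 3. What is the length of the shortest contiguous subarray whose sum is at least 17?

2

add 7: running sum 7 < 17
end 1: [7, 12] sum 19, len 2
end 2: [12, 12] sum 24, len 2
end 3: [12, 11] sum 23, len 2
end 4: [11, 11] sum 22, len 2
end 5: [11, 11] sum 22, len 2
end 6: [11, 7] sum 18, len 2
end 7: [11, 7, 8] sum 26, len 3
end 8: [8, 10] sum 18, len 2
end 9: [8, 10, 5] sum 23, len 3
end 10: [10, 5, 8] sum 23, len 3
end 11: [10, 5, 8, 3] sum 26, len 4
Shortest qualifying length: 2.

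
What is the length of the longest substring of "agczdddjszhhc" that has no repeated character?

[a] len 1
[a, g] len 2
[a, g, c] len 3
[a, g, c, z] len 4
[a, g, c, z, d] len 5
[d] len 1
[d] len 1
[d, j] len 2
[d, j, s] len 3
[d, j, s, z] len 4
[d, j, s, z, h] len 5
[h] len 1
[h, c] len 2
Longest all-distinct length: 5.

5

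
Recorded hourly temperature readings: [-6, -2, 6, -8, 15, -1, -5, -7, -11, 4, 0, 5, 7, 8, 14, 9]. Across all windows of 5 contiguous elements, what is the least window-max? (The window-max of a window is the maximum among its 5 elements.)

Window maxs for each of the 12 positions:
(-6, -2, 6, -8, 15) → max 15
(-2, 6, -8, 15, -1) → max 15
(6, -8, 15, -1, -5) → max 15
(-8, 15, -1, -5, -7) → max 15
(15, -1, -5, -7, -11) → max 15
(-1, -5, -7, -11, 4) → max 4
(-5, -7, -11, 4, 0) → max 4
(-7, -11, 4, 0, 5) → max 5
(-11, 4, 0, 5, 7) → max 7
(4, 0, 5, 7, 8) → max 8
(0, 5, 7, 8, 14) → max 14
(5, 7, 8, 14, 9) → max 14
Least of these is 4.

4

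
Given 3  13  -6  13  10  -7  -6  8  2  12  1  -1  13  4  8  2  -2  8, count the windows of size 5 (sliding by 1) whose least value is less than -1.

9

(3, 13, -6, 13, 10) → min -6  < -1 ✓
(13, -6, 13, 10, -7) → min -7  < -1 ✓
(-6, 13, 10, -7, -6) → min -7  < -1 ✓
(13, 10, -7, -6, 8) → min -7  < -1 ✓
(10, -7, -6, 8, 2) → min -7  < -1 ✓
(-7, -6, 8, 2, 12) → min -7  < -1 ✓
(-6, 8, 2, 12, 1) → min -6  < -1 ✓
(8, 2, 12, 1, -1) → min -1
(2, 12, 1, -1, 13) → min -1
(12, 1, -1, 13, 4) → min -1
(1, -1, 13, 4, 8) → min -1
(-1, 13, 4, 8, 2) → min -1
(13, 4, 8, 2, -2) → min -2  < -1 ✓
(4, 8, 2, -2, 8) → min -2  < -1 ✓
9 windows satisfy the condition.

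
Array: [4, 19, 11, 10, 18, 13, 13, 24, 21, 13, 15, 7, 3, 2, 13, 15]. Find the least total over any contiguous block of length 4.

25

(4, 19, 11, 10) → sum 44
(19, 11, 10, 18) → sum 58
(11, 10, 18, 13) → sum 52
(10, 18, 13, 13) → sum 54
(18, 13, 13, 24) → sum 68
(13, 13, 24, 21) → sum 71
(13, 24, 21, 13) → sum 71
(24, 21, 13, 15) → sum 73
(21, 13, 15, 7) → sum 56
(13, 15, 7, 3) → sum 38
(15, 7, 3, 2) → sum 27
(7, 3, 2, 13) → sum 25
(3, 2, 13, 15) → sum 33
Least of these is 25.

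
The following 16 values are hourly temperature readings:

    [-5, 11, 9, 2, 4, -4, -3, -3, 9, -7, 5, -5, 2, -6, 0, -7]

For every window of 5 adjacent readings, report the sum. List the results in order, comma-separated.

21, 22, 8, -4, 3, -8, 1, -1, 4, -11, -4, -16

(-5, 11, 9, 2, 4) → sum 21
(11, 9, 2, 4, -4) → sum 22
(9, 2, 4, -4, -3) → sum 8
(2, 4, -4, -3, -3) → sum -4
(4, -4, -3, -3, 9) → sum 3
(-4, -3, -3, 9, -7) → sum -8
(-3, -3, 9, -7, 5) → sum 1
(-3, 9, -7, 5, -5) → sum -1
(9, -7, 5, -5, 2) → sum 4
(-7, 5, -5, 2, -6) → sum -11
(5, -5, 2, -6, 0) → sum -4
(-5, 2, -6, 0, -7) → sum -16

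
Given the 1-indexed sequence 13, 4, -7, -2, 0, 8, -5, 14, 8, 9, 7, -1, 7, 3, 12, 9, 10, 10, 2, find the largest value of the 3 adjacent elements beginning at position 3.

0

Elements at indices 3..5: -7, -2, 0
max(-7, -2, 0) = 0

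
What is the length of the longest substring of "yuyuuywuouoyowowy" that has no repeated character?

4

[y] len 1
[y, u] len 2
[u, y] len 2
[y, u] len 2
[u] len 1
[u, y] len 2
[u, y, w] len 3
[y, w, u] len 3
[y, w, u, o] len 4
[o, u] len 2
[u, o] len 2
[u, o, y] len 3
[y, o] len 2
[y, o, w] len 3
[w, o] len 2
[o, w] len 2
[o, w, y] len 3
Longest all-distinct length: 4.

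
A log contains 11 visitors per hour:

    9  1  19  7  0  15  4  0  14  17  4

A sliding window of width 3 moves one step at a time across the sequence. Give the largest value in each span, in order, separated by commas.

19, 19, 19, 15, 15, 15, 14, 17, 17

9 1 19 → max 19
1 19 7 → max 19
19 7 0 → max 19
7 0 15 → max 15
0 15 4 → max 15
15 4 0 → max 15
4 0 14 → max 14
0 14 17 → max 17
14 17 4 → max 17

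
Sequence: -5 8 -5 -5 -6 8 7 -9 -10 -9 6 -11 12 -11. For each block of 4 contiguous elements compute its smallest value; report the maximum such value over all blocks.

-5 8 -5 -5 → min -5
8 -5 -5 -6 → min -6
-5 -5 -6 8 → min -6
-5 -6 8 7 → min -6
-6 8 7 -9 → min -9
8 7 -9 -10 → min -10
7 -9 -10 -9 → min -10
-9 -10 -9 6 → min -10
-10 -9 6 -11 → min -11
-9 6 -11 12 → min -11
6 -11 12 -11 → min -11
Maximum of these is -5.

-5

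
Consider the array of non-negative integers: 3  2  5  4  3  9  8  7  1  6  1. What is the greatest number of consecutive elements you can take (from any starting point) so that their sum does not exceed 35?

7

→ 3: sum 3, len 1
→ 2: sum 5, len 2
→ 5: sum 10, len 3
→ 4: sum 14, len 4
→ 3: sum 17, len 5
→ 9: sum 26, len 6
→ 8: sum 34, len 7
→ 7 (dropped 3, 2, 5): sum 31, len 5
→ 1: sum 32, len 6
→ 6 (dropped 4): sum 34, len 6
→ 1: sum 35, len 7
Longest length seen: 7.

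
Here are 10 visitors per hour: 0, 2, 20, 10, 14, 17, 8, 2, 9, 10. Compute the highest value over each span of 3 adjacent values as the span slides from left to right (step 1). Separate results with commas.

Sliding a size-3 window across the 10 values:
[0, 2, 20] → max 20
[2, 20, 10] → max 20
[20, 10, 14] → max 20
[10, 14, 17] → max 17
[14, 17, 8] → max 17
[17, 8, 2] → max 17
[8, 2, 9] → max 9
[2, 9, 10] → max 10

20, 20, 20, 17, 17, 17, 9, 10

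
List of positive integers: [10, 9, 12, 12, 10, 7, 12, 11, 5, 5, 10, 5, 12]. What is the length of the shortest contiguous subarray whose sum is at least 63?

6

Extend right; whenever the sum reaches 63, record the length and shrink from the left:
add 10: running sum 10 < 63
add 9: running sum 19 < 63
add 12: running sum 31 < 63
add 12: running sum 43 < 63
add 10: running sum 53 < 63
add 7: running sum 60 < 63
end 6: [10, 9, 12, 12, 10, 7, 12] sum 72, len 7
end 7: [12, 12, 10, 7, 12, 11] sum 64, len 6
end 8: [12, 12, 10, 7, 12, 11, 5] sum 69, len 7
end 9: [12, 12, 10, 7, 12, 11, 5, 5] sum 74, len 8
end 10: [12, 10, 7, 12, 11, 5, 5, 10] sum 72, len 8
end 11: [10, 7, 12, 11, 5, 5, 10, 5] sum 65, len 8
end 12: [7, 12, 11, 5, 5, 10, 5, 12] sum 67, len 8
Shortest qualifying length: 6.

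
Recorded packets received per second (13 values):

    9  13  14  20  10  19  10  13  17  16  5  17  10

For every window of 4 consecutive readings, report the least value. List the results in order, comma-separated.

9, 10, 10, 10, 10, 10, 10, 5, 5, 5

9 13 14 20 → min 9
13 14 20 10 → min 10
14 20 10 19 → min 10
20 10 19 10 → min 10
10 19 10 13 → min 10
19 10 13 17 → min 10
10 13 17 16 → min 10
13 17 16 5 → min 5
17 16 5 17 → min 5
16 5 17 10 → min 5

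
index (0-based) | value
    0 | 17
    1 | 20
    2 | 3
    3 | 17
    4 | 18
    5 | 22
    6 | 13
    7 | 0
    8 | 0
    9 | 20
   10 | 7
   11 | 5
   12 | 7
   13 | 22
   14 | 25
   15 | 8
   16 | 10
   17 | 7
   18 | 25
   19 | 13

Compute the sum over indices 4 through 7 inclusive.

53

Elements at indices 4..7: 18, 22, 13, 0
sum(18, 22, 13, 0) = 53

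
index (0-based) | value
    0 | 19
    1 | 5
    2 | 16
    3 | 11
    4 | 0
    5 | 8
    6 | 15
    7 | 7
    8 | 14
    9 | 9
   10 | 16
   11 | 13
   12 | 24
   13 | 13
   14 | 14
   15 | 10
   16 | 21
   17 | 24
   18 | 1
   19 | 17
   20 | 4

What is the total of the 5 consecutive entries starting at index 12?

82

Elements at indices 12..16: 24, 13, 14, 10, 21
sum(24, 13, 14, 10, 21) = 82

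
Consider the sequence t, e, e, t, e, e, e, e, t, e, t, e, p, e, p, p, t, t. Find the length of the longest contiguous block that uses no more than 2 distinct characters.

[t] 1 distinct, len 1
[t, e] 2 distinct, len 2
[t, e, e] 2 distinct, len 3
[t, e, e, t] 2 distinct, len 4
[t, e, e, t, e] 2 distinct, len 5
[t, e, e, t, e, e] 2 distinct, len 6
[t, e, e, t, e, e, e] 2 distinct, len 7
[t, e, e, t, e, e, e, e] 2 distinct, len 8
[t, e, e, t, e, e, e, e, t] 2 distinct, len 9
[t, e, e, t, e, e, e, e, t, e] 2 distinct, len 10
[t, e, e, t, e, e, e, e, t, e, t] 2 distinct, len 11
[t, e, e, t, e, e, e, e, t, e, t, e] 2 distinct, len 12
[e, p] 2 distinct, len 2
[e, p, e] 2 distinct, len 3
[e, p, e, p] 2 distinct, len 4
[e, p, e, p, p] 2 distinct, len 5
[p, p, t] 2 distinct, len 3
[p, p, t, t] 2 distinct, len 4
Longest length with ≤2 distinct: 12.

12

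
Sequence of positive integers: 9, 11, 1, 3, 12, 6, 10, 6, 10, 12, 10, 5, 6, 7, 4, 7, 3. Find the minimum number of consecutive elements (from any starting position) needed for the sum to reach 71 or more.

8

add 9: running sum 9 < 71
add 11: running sum 20 < 71
add 1: running sum 21 < 71
add 3: running sum 24 < 71
add 12: running sum 36 < 71
add 6: running sum 42 < 71
add 10: running sum 52 < 71
add 6: running sum 58 < 71
add 10: running sum 68 < 71
add 12: shortest ending here [11, 1, 3, 12, 6, 10, 6, 10, 12] sum 71, len 9
add 10: shortest ending here [11, 1, 3, 12, 6, 10, 6, 10, 12, 10] sum 81, len 10
add 5: shortest ending here [12, 6, 10, 6, 10, 12, 10, 5] sum 71, len 8
add 6: shortest ending here [12, 6, 10, 6, 10, 12, 10, 5, 6] sum 77, len 9
add 7: shortest ending here [6, 10, 6, 10, 12, 10, 5, 6, 7] sum 72, len 9
add 4: shortest ending here [6, 10, 6, 10, 12, 10, 5, 6, 7, 4] sum 76, len 10
add 7: shortest ending here [10, 6, 10, 12, 10, 5, 6, 7, 4, 7] sum 77, len 10
add 3: shortest ending here [10, 6, 10, 12, 10, 5, 6, 7, 4, 7, 3] sum 80, len 11
Shortest qualifying length: 8.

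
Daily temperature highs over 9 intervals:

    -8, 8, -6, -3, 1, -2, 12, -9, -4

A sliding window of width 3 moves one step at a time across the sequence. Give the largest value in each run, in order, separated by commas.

-8 8 -6 → max 8
8 -6 -3 → max 8
-6 -3 1 → max 1
-3 1 -2 → max 1
1 -2 12 → max 12
-2 12 -9 → max 12
12 -9 -4 → max 12

8, 8, 1, 1, 12, 12, 12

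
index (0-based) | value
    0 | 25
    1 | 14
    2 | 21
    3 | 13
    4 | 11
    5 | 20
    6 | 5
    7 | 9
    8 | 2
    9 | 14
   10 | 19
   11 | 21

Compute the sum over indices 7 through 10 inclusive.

Elements at indices 7..10: 9, 2, 14, 19
sum(9, 2, 14, 19) = 44

44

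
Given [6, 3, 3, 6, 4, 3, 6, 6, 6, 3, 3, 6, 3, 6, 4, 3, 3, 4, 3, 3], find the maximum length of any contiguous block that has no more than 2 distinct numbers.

Extend right; when distinct count exceeds 2, shrink from the left:
[6] 1 distinct, len 1
[6, 3] 2 distinct, len 2
[6, 3, 3] 2 distinct, len 3
[6, 3, 3, 6] 2 distinct, len 4
[6, 4] 2 distinct, len 2
[4, 3] 2 distinct, len 2
[3, 6] 2 distinct, len 2
[3, 6, 6] 2 distinct, len 3
[3, 6, 6, 6] 2 distinct, len 4
[3, 6, 6, 6, 3] 2 distinct, len 5
[3, 6, 6, 6, 3, 3] 2 distinct, len 6
[3, 6, 6, 6, 3, 3, 6] 2 distinct, len 7
[3, 6, 6, 6, 3, 3, 6, 3] 2 distinct, len 8
[3, 6, 6, 6, 3, 3, 6, 3, 6] 2 distinct, len 9
[6, 4] 2 distinct, len 2
[4, 3] 2 distinct, len 2
[4, 3, 3] 2 distinct, len 3
[4, 3, 3, 4] 2 distinct, len 4
[4, 3, 3, 4, 3] 2 distinct, len 5
[4, 3, 3, 4, 3, 3] 2 distinct, len 6
Longest length with ≤2 distinct: 9.

9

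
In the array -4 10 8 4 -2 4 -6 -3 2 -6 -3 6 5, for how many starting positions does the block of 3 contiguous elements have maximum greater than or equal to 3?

[-4, 10, 8] → max 10  ≥ 3 ✓
[10, 8, 4] → max 10  ≥ 3 ✓
[8, 4, -2] → max 8  ≥ 3 ✓
[4, -2, 4] → max 4  ≥ 3 ✓
[-2, 4, -6] → max 4  ≥ 3 ✓
[4, -6, -3] → max 4  ≥ 3 ✓
[-6, -3, 2] → max 2
[-3, 2, -6] → max 2
[2, -6, -3] → max 2
[-6, -3, 6] → max 6  ≥ 3 ✓
[-3, 6, 5] → max 6  ≥ 3 ✓
8 windows satisfy the condition.

8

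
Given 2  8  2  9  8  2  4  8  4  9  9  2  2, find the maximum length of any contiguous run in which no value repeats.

4

add 2: [2] len 1
add 8: [2, 8] len 2
add 2 (repeat 2, move left end past it): [8, 2] len 2
add 9: [8, 2, 9] len 3
add 8 (repeat 8, move left end past it): [2, 9, 8] len 3
add 2 (repeat 2, move left end past it): [9, 8, 2] len 3
add 4: [9, 8, 2, 4] len 4
add 8 (repeat 8, move left end past it): [2, 4, 8] len 3
add 4 (repeat 4, move left end past it): [8, 4] len 2
add 9: [8, 4, 9] len 3
add 9 (repeat 9, move left end past it): [9] len 1
add 2: [9, 2] len 2
add 2 (repeat 2, move left end past it): [2] len 1
Longest all-distinct length: 4.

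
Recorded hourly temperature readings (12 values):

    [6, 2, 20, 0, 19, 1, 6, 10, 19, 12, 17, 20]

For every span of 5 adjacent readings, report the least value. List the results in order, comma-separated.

0, 0, 0, 0, 1, 1, 6, 10

Sliding a size-5 window across the 12 values:
6 2 20 0 19 → min 0
2 20 0 19 1 → min 0
20 0 19 1 6 → min 0
0 19 1 6 10 → min 0
19 1 6 10 19 → min 1
1 6 10 19 12 → min 1
6 10 19 12 17 → min 6
10 19 12 17 20 → min 10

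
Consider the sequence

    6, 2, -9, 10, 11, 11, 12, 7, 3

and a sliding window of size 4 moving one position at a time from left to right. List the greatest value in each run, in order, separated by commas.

10, 11, 11, 12, 12, 12

Sliding a size-4 window across the 9 values:
6 2 -9 10 → max 10
2 -9 10 11 → max 11
-9 10 11 11 → max 11
10 11 11 12 → max 12
11 11 12 7 → max 12
11 12 7 3 → max 12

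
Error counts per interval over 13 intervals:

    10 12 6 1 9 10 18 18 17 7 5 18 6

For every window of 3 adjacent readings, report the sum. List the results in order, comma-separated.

28, 19, 16, 20, 37, 46, 53, 42, 29, 30, 29

10 12 6 → sum 28
12 6 1 → sum 19
6 1 9 → sum 16
1 9 10 → sum 20
9 10 18 → sum 37
10 18 18 → sum 46
18 18 17 → sum 53
18 17 7 → sum 42
17 7 5 → sum 29
7 5 18 → sum 30
5 18 6 → sum 29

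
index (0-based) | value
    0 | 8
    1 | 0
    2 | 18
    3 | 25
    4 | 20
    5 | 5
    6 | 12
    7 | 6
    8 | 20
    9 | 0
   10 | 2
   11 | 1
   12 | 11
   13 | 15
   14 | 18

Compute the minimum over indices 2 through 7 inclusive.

Elements at indices 2..7: 18, 25, 20, 5, 12, 6
min(18, 25, 20, 5, 12, 6) = 5

5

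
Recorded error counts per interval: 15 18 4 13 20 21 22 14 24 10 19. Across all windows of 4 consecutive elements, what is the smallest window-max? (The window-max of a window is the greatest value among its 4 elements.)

18

Each size-4 window and its max:
(15, 18, 4, 13) → max 18
(18, 4, 13, 20) → max 20
(4, 13, 20, 21) → max 21
(13, 20, 21, 22) → max 22
(20, 21, 22, 14) → max 22
(21, 22, 14, 24) → max 24
(22, 14, 24, 10) → max 24
(14, 24, 10, 19) → max 24
Smallest of these is 18.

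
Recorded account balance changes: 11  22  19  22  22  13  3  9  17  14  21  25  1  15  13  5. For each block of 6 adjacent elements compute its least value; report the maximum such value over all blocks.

11

11 22 19 22 22 13 → min 11
22 19 22 22 13 3 → min 3
19 22 22 13 3 9 → min 3
22 22 13 3 9 17 → min 3
22 13 3 9 17 14 → min 3
13 3 9 17 14 21 → min 3
3 9 17 14 21 25 → min 3
9 17 14 21 25 1 → min 1
17 14 21 25 1 15 → min 1
14 21 25 1 15 13 → min 1
21 25 1 15 13 5 → min 1
Maximum of these is 11.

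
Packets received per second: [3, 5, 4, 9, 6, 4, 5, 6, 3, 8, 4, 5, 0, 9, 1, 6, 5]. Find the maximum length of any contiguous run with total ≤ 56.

12

Extend to the right; shrink from the left whenever the sum exceeds 56:
[3] sum 3 len 1
[3, 5] sum 8 len 2
[3, 5, 4] sum 12 len 3
[3, 5, 4, 9] sum 21 len 4
[3, 5, 4, 9, 6] sum 27 len 5
[3, 5, 4, 9, 6, 4] sum 31 len 6
[3, 5, 4, 9, 6, 4, 5] sum 36 len 7
[3, 5, 4, 9, 6, 4, 5, 6] sum 42 len 8
[3, 5, 4, 9, 6, 4, 5, 6, 3] sum 45 len 9
[3, 5, 4, 9, 6, 4, 5, 6, 3, 8] sum 53 len 10
[5, 4, 9, 6, 4, 5, 6, 3, 8, 4] sum 54 len 10
[4, 9, 6, 4, 5, 6, 3, 8, 4, 5] sum 54 len 10
[4, 9, 6, 4, 5, 6, 3, 8, 4, 5, 0] sum 54 len 11
[6, 4, 5, 6, 3, 8, 4, 5, 0, 9] sum 50 len 10
[6, 4, 5, 6, 3, 8, 4, 5, 0, 9, 1] sum 51 len 11
[4, 5, 6, 3, 8, 4, 5, 0, 9, 1, 6] sum 51 len 11
[4, 5, 6, 3, 8, 4, 5, 0, 9, 1, 6, 5] sum 56 len 12
Longest length seen: 12.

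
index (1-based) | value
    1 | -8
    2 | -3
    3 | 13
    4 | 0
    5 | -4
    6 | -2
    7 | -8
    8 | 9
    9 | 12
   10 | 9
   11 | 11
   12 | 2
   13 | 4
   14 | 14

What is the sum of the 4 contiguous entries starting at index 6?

Elements at indices 6..9: -2, -8, 9, 12
sum(-2, -8, 9, 12) = 11

11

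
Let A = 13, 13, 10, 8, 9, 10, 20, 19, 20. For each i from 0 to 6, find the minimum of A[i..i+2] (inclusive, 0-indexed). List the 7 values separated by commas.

10, 8, 8, 8, 9, 10, 19

Sliding a size-3 window across the 9 values:
13 13 10 → min 10
13 10 8 → min 8
10 8 9 → min 8
8 9 10 → min 8
9 10 20 → min 9
10 20 19 → min 10
20 19 20 → min 19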